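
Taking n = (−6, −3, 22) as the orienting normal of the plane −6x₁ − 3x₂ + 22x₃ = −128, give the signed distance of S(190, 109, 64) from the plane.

3

n·S − (-128) = 69.
|n| = 23, so the signed distance is 69/23 = 3.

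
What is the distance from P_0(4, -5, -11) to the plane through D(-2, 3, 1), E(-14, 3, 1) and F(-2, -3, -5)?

2√2

DE = (-12, 0, 0) and DF = (0, -6, -6), so a normal is n = DE × DF = (0, -72, 72).
Then n·(4, -5, -11) - (-144) = -288.
|n| = √(0 + 5184 + 5184) = 72√2, so the distance is |-288|/(72√2) = 2√2.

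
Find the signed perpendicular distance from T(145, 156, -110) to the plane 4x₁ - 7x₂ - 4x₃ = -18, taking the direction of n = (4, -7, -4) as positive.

-6

n·T − (-18) = -54.
|n| = 9, so the signed distance is -54/9 = -6.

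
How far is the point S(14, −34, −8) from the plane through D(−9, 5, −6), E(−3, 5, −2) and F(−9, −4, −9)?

DE = (6, 0, 4) and DF = (0, −9, −3), so a normal is n = DE × DF = (36, 18, −54).
d = |36·14 + 18·(-34) + (-54)·(-8) − 90| / √(1296 + 324 + 2916) = |234| / (18√14) = 13√14/14.

13√14/14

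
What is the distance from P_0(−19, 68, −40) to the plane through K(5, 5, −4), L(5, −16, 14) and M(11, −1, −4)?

18/11

KL = (0, −21, 18) and KM = (6, −6, 0), so a normal is n = KL × KM = (108, 108, 126).
n = (108, 108, 126); n·P − 576 = -324; |n| = 198; distance = 324/198 = 18/11.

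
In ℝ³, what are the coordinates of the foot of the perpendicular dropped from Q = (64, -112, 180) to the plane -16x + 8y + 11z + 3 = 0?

(464/7, -792/7, 1249/7)

The perpendicular from Q has direction n = (-16, 8, 11): r = (64, -112, 180) + μ(-16, 8, 11).
Substitute into the plane: n·(Q + μn) = -3 gives 60 + 441μ = -3, so μ = -1/7.
Foot = (64, -112, 180) + (-1/7)·(-16, 8, 11) = (464/7, -792/7, 1249/7).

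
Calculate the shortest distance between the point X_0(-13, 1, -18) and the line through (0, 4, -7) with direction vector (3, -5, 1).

Direction vector d = (3, -5, 1).
AP = (-13, -3, -11); AP·d = -35, |AP|² = 299, |d|² = 35.
distance² = |AP|² − (AP·d)²/|d|² = 299 − 1225/35 = 264, so the distance is 2√66.

2√66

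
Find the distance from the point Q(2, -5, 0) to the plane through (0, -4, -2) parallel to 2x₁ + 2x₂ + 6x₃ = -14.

7/√11

Parallel planes share the normal n = (2, 2, 6); since (0, -4, -2) lies on the plane, its equation is 2x₁ + 2x₂ + 6x₃ = -20.
d = |2·2 + 2·(-5) + 6·0 − (-20)| / √(4 + 4 + 36) = |14| / (2√11) = 7√11/11.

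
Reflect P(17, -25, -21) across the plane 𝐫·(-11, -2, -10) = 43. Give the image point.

With n = (-11, -2, -10), the signed offset is (n·P − 43)/|n|² = 30/225 = 2/15.
P' = P − 2t·n = (17, -25, -21) − (4/15)·(-11, -2, -10) = (299/15, -367/15, -55/3).

(299/15, -367/15, -55/3)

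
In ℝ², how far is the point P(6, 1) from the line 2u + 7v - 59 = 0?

40/√53

d = |2·6 + 7·1 − 59| / √(4 + 49) = |-40|/√53 = 40/√53.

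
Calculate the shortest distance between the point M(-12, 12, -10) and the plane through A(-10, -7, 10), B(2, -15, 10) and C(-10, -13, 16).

AB = (12, -8, 0) and AC = (0, -6, 6), so a normal is n = AB × AC = (-48, -72, -72).
d = |(-48)·(-12) + (-72)·12 + (-72)·(-10) − 264| / √(2304 + 5184 + 5184) = |168| / (24√22) = 7√22/22.

7√22/22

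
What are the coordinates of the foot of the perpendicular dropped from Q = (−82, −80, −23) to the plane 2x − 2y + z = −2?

The perpendicular from Q has direction n = (2, −2, 1): r = (−82, −80, −23) + μ(2, −2, 1).
Substitute into the plane: n·(Q + μn) = -2 gives -27 + 9μ = -2, so μ = 25/9.
Foot = (−82, −80, −23) + (25/9)·(2, −2, 1) = (−688/9, −770/9, −182/9).

(-688/9, -770/9, -182/9)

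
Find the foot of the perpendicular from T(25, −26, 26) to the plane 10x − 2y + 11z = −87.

The perpendicular from T has direction n = (10, −2, 11): r = (25, −26, 26) + λ(10, −2, 11).
Substitute into the plane: n·(T + λn) = -87 gives 588 + 225λ = -87, so λ = -3.
Foot = (25, −26, 26) + (-3)·(10, −2, 11) = (−5, −20, −7).

(-5, -20, -7)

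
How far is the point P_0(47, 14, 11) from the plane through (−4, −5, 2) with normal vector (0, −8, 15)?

The plane has equation n·(r − (−4, −5, 2)) = 0, i.e. n·r = 70.
Then n·(47, 14, 11) − 70 = −17.
|n| = √(0 + 64 + 225) = 17, so the distance is |-17|/17 = 1.

1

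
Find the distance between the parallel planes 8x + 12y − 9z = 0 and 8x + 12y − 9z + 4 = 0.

4/17

With common normal n = (8, 12, −9) (|n| = 17), the distance is |0 − (-4)|/|n| = 4/17.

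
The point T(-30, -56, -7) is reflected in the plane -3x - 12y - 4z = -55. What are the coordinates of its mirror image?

With n = (-3, -12, -4), the signed offset is (n·T − (-55))/|n|² = 845/169 = 5.
T' = T − 2t·n = (-30, -56, -7) − 10·(-3, -12, -4) = (0, 64, 33).

(0, 64, 33)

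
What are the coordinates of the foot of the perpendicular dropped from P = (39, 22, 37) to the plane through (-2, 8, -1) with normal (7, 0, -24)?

n = (7, 0, -24), |n|² = 625, and n·P − 10 = -625.
t = -625/625 = -1, so the foot is P − t·n = (39, 22, 37) − (-1)·(7, 0, -24) = (46, 22, 13).

(46, 22, 13)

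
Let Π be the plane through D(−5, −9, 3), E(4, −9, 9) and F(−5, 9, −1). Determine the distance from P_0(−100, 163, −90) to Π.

DE = (9, 0, 6) and DF = (0, 18, −4), so a normal is n = DE × DF = (−108, 36, 162).
Then n·(−100, 163, −90) − 702 = 1386.
|n| = √(11664 + 1296 + 26244) = 198, so the distance is |1386|/198 = 7.

7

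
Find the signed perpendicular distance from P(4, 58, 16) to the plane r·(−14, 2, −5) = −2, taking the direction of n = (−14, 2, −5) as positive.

n·P − (-2) = -18.
|n| = 15, so the signed distance is -18/15 = -6/5.

-6/5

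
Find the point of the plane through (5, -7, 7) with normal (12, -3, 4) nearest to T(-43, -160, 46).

(-595/13, -2071/13, 586/13)

n = (12, -3, 4), |n|² = 169, and n·T − 109 = 39.
t = 39/169 = 3/13, so the foot is T − t·n = (-43, -160, 46) − (3/13)·(12, -3, 4) = (-595/13, -2071/13, 586/13).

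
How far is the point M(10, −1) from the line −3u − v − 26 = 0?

The normal to the line is n = (−3, −1) with |n| = √10.
|n·M − 26| = |-29 − 26| = 55, so the distance is 55/√10 = 11√10/2.

11√10/2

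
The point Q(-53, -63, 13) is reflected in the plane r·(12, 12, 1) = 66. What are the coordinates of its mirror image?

(67, 57, 23)

n = (12, 12, 1), |n|² = 289, n·Q − 66 = -1445, so t = -1445/289 = -5.
Foot F = Q − (-5)·n = (7, -3, 18); the reflection is 2F − Q = (67, 57, 23).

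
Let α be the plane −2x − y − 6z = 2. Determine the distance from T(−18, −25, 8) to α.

Normal vector n = (−2, −1, −6), and n·(−18, −25, 8) − 2 = 11.
|n| = √(4 + 1 + 36) = √41, so the distance is |11|/√41 = 11/√41.

11/√41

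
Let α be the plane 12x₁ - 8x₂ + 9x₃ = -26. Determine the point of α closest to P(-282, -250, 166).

n = (12, -8, 9), |n|² = 289, and n·P − (-26) = 136.
t = 136/289 = 8/17, so the foot is P − t·n = (-282, -250, 166) − (8/17)·(12, -8, 9) = (-4890/17, -4186/17, 2750/17).

(-4890/17, -4186/17, 2750/17)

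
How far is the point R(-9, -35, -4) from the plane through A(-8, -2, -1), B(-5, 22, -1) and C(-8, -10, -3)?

AB = (3, 24, 0) and AC = (0, -8, -2), so a normal is n = AB × AC = (-48, 6, -24).
Then n·(-9, -35, -4) - 396 = -78.
|n| = √(2304 + 36 + 576) = 54, so the distance is |-78|/54 = 13/9.

13/9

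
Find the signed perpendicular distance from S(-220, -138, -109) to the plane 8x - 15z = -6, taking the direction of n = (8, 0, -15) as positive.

n·S − (-6) = -119.
|n| = 17, so the signed distance is -119/17 = -7.

-7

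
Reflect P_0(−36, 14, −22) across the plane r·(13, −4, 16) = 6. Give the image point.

n = (13, −4, 16), |n|² = 441, n·P_0 − 6 = -882, so t = -882/441 = -2.
Foot F = P_0 − (-2)·n = (−10, 6, 10); the reflection is 2F − P_0 = (16, −2, 42).

(16, -2, 42)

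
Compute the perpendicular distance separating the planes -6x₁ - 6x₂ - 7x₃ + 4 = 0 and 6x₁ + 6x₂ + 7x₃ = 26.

Divide the second equation by -1 to match normals: -6x₁ - 6x₂ - 7x₃ = -26.
With common normal n = (-6, -6, -7) (|n| = 11), the distance is |(-4) − (-26)|/|n| = 22/11 = 2.

2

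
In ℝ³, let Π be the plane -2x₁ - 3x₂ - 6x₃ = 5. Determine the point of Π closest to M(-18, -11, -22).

(-10, 1, 2)

n = (-2, -3, -6), |n|² = 49, and n·M − 5 = 196.
t = 196/49 = 4, so the foot is M − t·n = (-18, -11, -22) − 4·(-2, -3, -6) = (-10, 1, 2).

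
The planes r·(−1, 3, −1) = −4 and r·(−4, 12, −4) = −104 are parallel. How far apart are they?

2√11

Divide the second equation by 4 to match normals: −x + 3y − z = -26.
Both planes have normal n = (−1, 3, −1), |n| = √11. Any point on the first plane is at distance |(-26) − (-4)|/|n| = 22/√11 = 2√11 from the second.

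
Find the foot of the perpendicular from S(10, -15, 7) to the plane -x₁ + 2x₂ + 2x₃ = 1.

n = (-1, 2, 2), |n|² = 9, and n·S − 1 = -27.
t = -27/9 = -3, so the foot is S − t·n = (10, -15, 7) − (-3)·(-1, 2, 2) = (7, -9, 13).

(7, -9, 13)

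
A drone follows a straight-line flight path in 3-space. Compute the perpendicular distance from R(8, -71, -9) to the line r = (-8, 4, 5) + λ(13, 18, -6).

Direction vector d = (13, 18, -6).
AP = (16, -75, -14), and AP × d = (702, -86, 1263).
|AP × d|² = 2095369 and |d|² = 529, so the distance is √(2095369/529) = √3961.

√3961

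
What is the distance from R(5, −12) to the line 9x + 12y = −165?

d = |9·5 + 12·(-12) − (-165)| / √(81 + 144) = |66|/15 = 22/5.

22/5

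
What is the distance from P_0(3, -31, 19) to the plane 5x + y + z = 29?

26/(3√3)

n = (5, 1, 1); n·P − 29 = -26; |n| = 3√3; distance = 26/(3√3).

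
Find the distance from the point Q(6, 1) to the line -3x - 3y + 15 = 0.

d = |(-3)·6 + (-3)·1 − (-15)| / √(9 + 9) = |-6|/(3√2) = √2.

√2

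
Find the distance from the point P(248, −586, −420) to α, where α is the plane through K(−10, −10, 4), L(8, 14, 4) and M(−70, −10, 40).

8

KL = (18, 24, 0) and KM = (−60, 0, 36), so a normal is n = KL × KM = (864, −648, 1440).
Then n·(248, −586, −420) − 3600 = −14400.
|n| = √(746496 + 419904 + 2073600) = 1800, so the distance is |-14400|/1800 = 8.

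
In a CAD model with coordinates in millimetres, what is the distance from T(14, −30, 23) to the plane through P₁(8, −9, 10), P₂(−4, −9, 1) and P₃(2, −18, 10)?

P₁P₂ = (−12, 0, −9) and P₁P₃ = (−6, −9, 0), so a normal is n = P₁P₂ × P₁P₃ = (−81, 54, 108).
n = (−81, 54, 108); n·P − (-54) = -216; |n| = 27√29; distance = 216/(27√29) = 8√29/29.

8/√29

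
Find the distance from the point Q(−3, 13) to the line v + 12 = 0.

The normal to the line is n = (0, 1) with |n| = 1.
|n·Q − (-12)| = |13 − (-12)| = 25, so the distance is 25/1 = 25.

25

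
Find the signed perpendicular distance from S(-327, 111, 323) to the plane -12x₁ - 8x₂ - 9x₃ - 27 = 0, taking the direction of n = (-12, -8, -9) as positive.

n·S − 27 = 102.
|n| = 17, so the signed distance is 102/17 = 6.

6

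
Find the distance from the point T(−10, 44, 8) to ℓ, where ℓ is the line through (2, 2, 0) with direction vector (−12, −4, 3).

Direction vector d = (−12, −4, 3).
AP = (−12, 42, 8), and AP × d = (158, −60, 552).
|AP × d|² = 333268 and |d|² = 169, so the distance is √(333268/169) = √1972 = 2√493.

2√493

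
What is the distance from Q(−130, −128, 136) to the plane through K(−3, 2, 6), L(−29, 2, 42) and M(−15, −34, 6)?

8

KL = (−26, 0, 36) and KM = (−12, −36, 0), so a normal is n = KL × KM = (1296, −432, 936).
Then n·(−130, −128, 136) − 864 = 13248.
|n| = √(1679616 + 186624 + 876096) = 1656, so the distance is |13248|/1656 = 8.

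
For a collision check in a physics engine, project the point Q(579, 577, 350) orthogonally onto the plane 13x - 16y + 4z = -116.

n = (13, -16, 4), |n|² = 441, and n·Q − (-116) = -189.
t = -189/441 = -3/7, so the foot is Q − t·n = (579, 577, 350) − (-3/7)·(13, -16, 4) = (4092/7, 3991/7, 2462/7).

(4092/7, 3991/7, 2462/7)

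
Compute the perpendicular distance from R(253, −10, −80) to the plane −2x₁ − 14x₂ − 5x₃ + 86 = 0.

8

n = (−2, −14, −5); n·P − (-86) = 120; |n| = 15; distance = 120/15 = 8.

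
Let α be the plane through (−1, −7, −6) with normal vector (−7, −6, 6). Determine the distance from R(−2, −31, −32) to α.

The plane has equation n·(r − (−1, −7, −6)) = 0, i.e. n·r = 13.
Then n·(−2, −31, −32) − 13 = −5.
|n| = √(49 + 36 + 36) = 11, so the distance is |-5|/11 = 5/11.

5/11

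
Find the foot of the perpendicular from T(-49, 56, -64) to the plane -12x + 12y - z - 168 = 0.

(-1, 8, -60)

The perpendicular from T has direction n = (-12, 12, -1): r = (-49, 56, -64) + λ(-12, 12, -1).
Substitute into the plane: n·(T + λn) = 168 gives 1324 + 289λ = 168, so λ = -4.
Foot = (-49, 56, -64) + (-4)·(-12, 12, -1) = (-1, 8, -60).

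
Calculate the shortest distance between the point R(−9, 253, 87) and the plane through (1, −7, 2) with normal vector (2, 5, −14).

The plane has equation n·(r − (1, −7, 2)) = 0, i.e. n·r = -61.
d = |2·(-9) + 5·253 + (-14)·87 − (-61)| / √(4 + 25 + 196) = |90| / 15 = 6.

6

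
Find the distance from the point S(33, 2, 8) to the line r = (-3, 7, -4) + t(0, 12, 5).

Direction vector d = (0, 12, 5).
AP = (36, -5, 12), and AP × d = (-169, -180, 432).
|AP × d|² = 247585 and |d|² = 169, so the distance is √(247585/169) = √1465.

√1465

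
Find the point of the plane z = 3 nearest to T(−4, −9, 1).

(-4, -9, 3)

The perpendicular from T has direction n = (0, 0, 1): r = (−4, −9, 1) + λ(0, 0, 1).
Substitute into the plane: n·(T + λn) = 3 gives 1 + 1λ = 3, so λ = 2.
Foot = (−4, −9, 1) + 2·(0, 0, 1) = (−4, −9, 3).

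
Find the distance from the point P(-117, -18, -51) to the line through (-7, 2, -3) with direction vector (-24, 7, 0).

2√1201

Direction vector d = (-24, 7, 0).
AP = (-110, -20, -48), and AP × d = (336, 1152, -1250).
|AP × d|² = 3002500 and |d|² = 625, so the distance is √(3002500/625) = √4804 = 2√1201.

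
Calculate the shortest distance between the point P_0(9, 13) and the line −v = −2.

d = |0·9 + (-1)·13 − (-2)| / √(0 + 1) = |-11|/1 = 11.

11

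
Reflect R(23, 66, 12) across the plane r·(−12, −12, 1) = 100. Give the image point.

n = (−12, −12, 1), |n|² = 289, n·R − 100 = -1156, so t = -1156/289 = -4.
Foot F = R − (-4)·n = (−25, 18, 16); the reflection is 2F − R = (−73, −30, 20).

(-73, -30, 20)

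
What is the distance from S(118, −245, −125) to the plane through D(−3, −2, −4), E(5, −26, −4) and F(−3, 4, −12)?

DE = (8, −24, 0) and DF = (0, 6, −8), so a normal is n = DE × DF = (192, 64, 48).
d = |192·118 + 64·(-245) + 48·(-125) − (-896)| / √(36864 + 4096 + 2304) = |1872| / 208 = 9.

9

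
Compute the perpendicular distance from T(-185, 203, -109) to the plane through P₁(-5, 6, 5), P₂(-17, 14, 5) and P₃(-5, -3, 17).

P₁P₂ = (-12, 8, 0) and P₁P₃ = (0, -9, 12), so a normal is n = P₁P₂ × P₁P₃ = (96, 144, 108).
Then n·(-185, 203, -109) - 924 = -1224.
|n| = √(9216 + 20736 + 11664) = 204, so the distance is |-1224|/204 = 6.

6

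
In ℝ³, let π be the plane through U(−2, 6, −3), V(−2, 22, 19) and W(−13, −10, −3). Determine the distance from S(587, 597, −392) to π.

9

UV = (0, 16, 22) and UW = (−11, −16, 0), so a normal is n = UV × UW = (352, −242, 176).
Then n·(587, 597, −392) − (−2684) = −4158.
|n| = √(123904 + 58564 + 30976) = 462, so the distance is |-4158|/462 = 9.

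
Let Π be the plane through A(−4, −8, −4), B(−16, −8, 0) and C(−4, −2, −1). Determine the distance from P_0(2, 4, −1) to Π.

6/7

AB = (−12, 0, 4) and AC = (0, 6, 3), so a normal is n = AB × AC = (−24, 36, −72).
Then n·(2, 4, −1) − 96 = 72.
|n| = √(576 + 1296 + 5184) = 84, so the distance is |72|/84 = 6/7.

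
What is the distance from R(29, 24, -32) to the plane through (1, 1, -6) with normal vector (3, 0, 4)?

The plane has equation n·(r − (1, 1, -6)) = 0, i.e. n·r = -21.
n = (3, 0, 4); n·P − (-21) = -20; |n| = 5; distance = 20/5 = 4.

4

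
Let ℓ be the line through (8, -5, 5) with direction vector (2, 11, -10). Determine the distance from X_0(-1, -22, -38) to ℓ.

√1994

Direction vector d = (2, 11, -10).
AP = (-9, -17, -43), and AP × d = (643, -176, -65).
|AP × d|² = 448650 and |d|² = 225, so the distance is √(448650/225) = √1994.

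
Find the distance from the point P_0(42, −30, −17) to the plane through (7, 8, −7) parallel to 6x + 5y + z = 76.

10/√62

Parallel planes share the normal n = (6, 5, 1); since (7, 8, −7) lies on the plane, its equation is 6x + 5y + z = 75.
n = (6, 5, 1); n·P − 75 = 10; |n| = √62; distance = 10/√62 = 5√62/31.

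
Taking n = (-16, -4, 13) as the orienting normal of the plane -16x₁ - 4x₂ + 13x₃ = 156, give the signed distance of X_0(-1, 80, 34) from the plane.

n·X_0 − 156 = -18.
|n| = 21, so the signed distance is -18/21 = -6/7.

-6/7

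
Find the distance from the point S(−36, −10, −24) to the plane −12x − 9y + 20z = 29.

13/25

n = (−12, −9, 20); n·P − 29 = 13; |n| = 25; distance = 13/25.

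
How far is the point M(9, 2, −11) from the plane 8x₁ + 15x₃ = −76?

d = |8·9 + 15·(-11) − (-76)| / √(64 + 0 + 225) = |-17| / 17 = 1.

1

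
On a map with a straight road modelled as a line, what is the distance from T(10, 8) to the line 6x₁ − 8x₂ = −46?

21/5

d = |6·10 + (-8)·8 − (-46)| / √(36 + 64) = |42|/10 = 21/5.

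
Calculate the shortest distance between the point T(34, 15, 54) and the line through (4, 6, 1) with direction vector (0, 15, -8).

3√389

Direction vector d = (0, 15, -8).
AP = (30, 9, 53), and AP × d = (-867, 240, 450).
|AP × d|² = 1011789 and |d|² = 289, so the distance is √(1011789/289) = √3501 = 3√389.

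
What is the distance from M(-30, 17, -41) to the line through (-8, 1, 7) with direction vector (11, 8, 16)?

Direction vector d = (11, 8, 16).
AP = (-22, 16, -48), and AP × d = (640, -176, -352).
|AP × d|² = 564480 and |d|² = 441, so the distance is √(564480/441) = √1280 = 16√5.

16√5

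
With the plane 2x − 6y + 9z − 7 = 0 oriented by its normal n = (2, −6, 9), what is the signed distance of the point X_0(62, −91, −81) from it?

-6

n·X_0 − 7 = -66.
|n| = 11, so the signed distance is -66/11 = -6.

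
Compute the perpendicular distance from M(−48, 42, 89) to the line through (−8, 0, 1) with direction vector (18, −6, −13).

2√661

Direction vector d = (18, −6, −13).
AP = (−40, 42, 88), and AP × d = (−18, 1064, −516).
|AP × d|² = 1398676 and |d|² = 529, so the distance is √(1398676/529) = √2644 = 2√661.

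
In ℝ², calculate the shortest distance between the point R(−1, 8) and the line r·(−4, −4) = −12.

The normal to the line is n = (−4, −4) with |n| = 4√2.
|n·R − (-12)| = |-28 − (-12)| = 16, so the distance is 16/(4√2) = 2√2.

2√2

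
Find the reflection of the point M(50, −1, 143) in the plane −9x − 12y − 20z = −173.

With n = (−9, −12, −20), the signed offset is (n·M − (-173))/|n|² = -3125/625 = -5.
M' = M − 2t·n = (50, −1, 143) − (-10)·(−9, −12, −20) = (−40, −121, −57).

(-40, -121, -57)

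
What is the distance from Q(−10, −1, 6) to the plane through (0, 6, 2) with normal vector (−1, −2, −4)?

8√21/21

The plane has equation n·(r − (0, 6, 2)) = 0, i.e. n·r = -20.
Then n·(−10, −1, 6) − (−20) = 8.
|n| = √(1 + 4 + 16) = √21, so the distance is |8|/√21 = 8/√21.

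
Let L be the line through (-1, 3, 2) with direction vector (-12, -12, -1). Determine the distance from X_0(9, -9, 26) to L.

Direction vector d = (-12, -12, -1).
AP = (10, -12, 24), and AP × d = (300, -278, -264).
|AP × d|² = 236980 and |d|² = 289, so the distance is √(236980/289) = √820 = 2√205.

2√205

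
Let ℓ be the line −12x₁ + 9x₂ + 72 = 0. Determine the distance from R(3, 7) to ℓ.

33/5

The normal to the line is n = (−12, 9) with |n| = 15.
|n·R − (-72)| = |27 − (-72)| = 99, so the distance is 99/15 = 33/5.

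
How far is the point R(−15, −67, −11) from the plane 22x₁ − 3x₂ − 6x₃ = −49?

14/23

Normal vector n = (22, −3, −6), and n·(−15, −67, −11) − (−49) = −14.
|n| = √(484 + 9 + 36) = 23, so the distance is |-14|/23 = 14/23.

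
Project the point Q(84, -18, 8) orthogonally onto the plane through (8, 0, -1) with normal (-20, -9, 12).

(44, -36, 32)

n = (-20, -9, 12), |n|² = 625, and n·Q − (-172) = -1250.
t = -1250/625 = -2, so the foot is Q − t·n = (84, -18, 8) − (-2)·(-20, -9, 12) = (44, -36, 32).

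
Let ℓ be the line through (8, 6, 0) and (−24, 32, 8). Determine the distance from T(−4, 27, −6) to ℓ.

6√5

A direction vector is d = (−32, 26, 8).
AP = (−12, 21, −6); AP·d = 882, |AP|² = 621, |d|² = 1764.
distance² = |AP|² − (AP·d)²/|d|² = 621 − 777924/1764 = 180, so the distance is 6√5.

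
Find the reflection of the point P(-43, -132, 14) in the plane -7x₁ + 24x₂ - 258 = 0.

(-113, 108, 14)

n = (-7, 24, 0), |n|² = 625, n·P − 258 = -3125, so t = -3125/625 = -5.
Foot F = P − (-5)·n = (-78, -12, 14); the reflection is 2F − P = (-113, 108, 14).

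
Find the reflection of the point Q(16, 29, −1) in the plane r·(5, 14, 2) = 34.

With n = (5, 14, 2), the signed offset is (n·Q − 34)/|n|² = 450/225 = 2.
Q' = Q − 2t·n = (16, 29, −1) − 4·(5, 14, 2) = (−4, −27, −9).

(-4, -27, -9)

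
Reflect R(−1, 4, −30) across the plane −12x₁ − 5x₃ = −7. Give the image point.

With n = (−12, 0, −5), the signed offset is (n·R − (-7))/|n|² = 169/169 = 1.
R' = R − 2t·n = (−1, 4, −30) − 2·(−12, 0, −5) = (23, 4, −20).

(23, 4, -20)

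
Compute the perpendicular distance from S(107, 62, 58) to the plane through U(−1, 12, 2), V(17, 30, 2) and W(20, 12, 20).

UV = (18, 18, 0) and UW = (21, 0, 18), so a normal is n = UV × UW = (324, −324, −378).
n = (324, −324, −378); n·P − (-4968) = -2376; |n| = 594; distance = 2376/594 = 4.

4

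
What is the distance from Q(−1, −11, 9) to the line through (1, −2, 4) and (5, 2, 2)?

√29

A direction vector is d = (4, 4, −2).
AP = (−2, −9, 5), and AP × d = (−2, 16, 28).
|AP × d|² = 1044 and |d|² = 36, so the distance is √(1044/36) = √29.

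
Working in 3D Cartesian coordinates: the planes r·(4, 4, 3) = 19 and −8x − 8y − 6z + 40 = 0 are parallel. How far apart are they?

√41/41

Divide the second equation by -2 to match normals: 4x + 4y + 3z = 20.
With common normal n = (4, 4, 3) (|n| = √41), the distance is |19 − 20|/|n| = 1/√41.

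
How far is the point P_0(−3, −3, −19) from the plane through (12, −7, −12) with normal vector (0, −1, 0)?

The plane has equation n·(r − (12, −7, −12)) = 0, i.e. n·r = 7.
n = (0, −1, 0); n·P − 7 = -4; |n| = 1; distance = 4/1 = 4.

4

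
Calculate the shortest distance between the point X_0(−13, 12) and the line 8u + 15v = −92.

d = |8·(-13) + 15·12 − (-92)| / √(64 + 225) = |168|/17 = 168/17.

168/17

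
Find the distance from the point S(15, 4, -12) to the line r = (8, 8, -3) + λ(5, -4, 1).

2√26

Direction vector d = (5, -4, 1).
AP = (7, -4, -9), and AP × d = (-40, -52, -8).
|AP × d|² = 4368 and |d|² = 42, so the distance is √(4368/42) = √104 = 2√26.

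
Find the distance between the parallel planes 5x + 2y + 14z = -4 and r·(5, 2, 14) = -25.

7/5

Both planes have normal n = (5, 2, 14), |n| = 15. Any point on the first plane is at distance |(-25) − (-4)|/|n| = 21/15 = 7/5 from the second.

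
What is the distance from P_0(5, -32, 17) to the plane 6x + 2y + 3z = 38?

3

n = (6, 2, 3); n·P − 38 = -21; |n| = 7; distance = 21/7 = 3.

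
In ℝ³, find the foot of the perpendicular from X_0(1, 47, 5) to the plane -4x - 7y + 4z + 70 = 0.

(-11, 26, 17)

n = (-4, -7, 4), |n|² = 81, and n·X_0 − (-70) = -243.
t = -243/81 = -3, so the foot is X_0 − t·n = (1, 47, 5) − (-3)·(-4, -7, 4) = (-11, 26, 17).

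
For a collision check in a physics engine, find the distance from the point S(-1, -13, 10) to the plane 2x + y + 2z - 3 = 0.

Normal vector n = (2, 1, 2), and n·(-1, -13, 10) - 3 = 2.
|n| = √(4 + 1 + 4) = 3, so the distance is |2|/3 = 2/3.

2/3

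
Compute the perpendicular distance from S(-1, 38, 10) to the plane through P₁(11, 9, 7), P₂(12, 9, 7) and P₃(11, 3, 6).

11√37/37

P₁P₂ = (1, 0, 0) and P₁P₃ = (0, -6, -1), so a normal is n = P₁P₂ × P₁P₃ = (0, 1, -6).
n = (0, 1, -6); n·P − (-33) = 11; |n| = √37; distance = 11/√37.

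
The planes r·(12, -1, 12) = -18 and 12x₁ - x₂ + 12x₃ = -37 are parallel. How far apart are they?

Both planes have normal n = (12, -1, 12), |n| = 17. Any point on the first plane is at distance |(-37) − (-18)|/|n| = 19/17 from the second.

19/17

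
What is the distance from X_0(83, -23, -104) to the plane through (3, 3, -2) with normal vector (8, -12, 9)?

2

The plane has equation n·(r − (3, 3, -2)) = 0, i.e. n·r = -30.
Then n·(83, -23, -104) - (-30) = 34.
|n| = √(64 + 144 + 81) = 17, so the distance is |34|/17 = 2.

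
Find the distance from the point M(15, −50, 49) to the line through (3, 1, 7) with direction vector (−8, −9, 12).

Direction vector d = (−8, −9, 12).
AP = (12, −51, 42); AP·d = 867, |AP|² = 4509, |d|² = 289.
distance² = |AP|² − (AP·d)²/|d|² = 4509 − 751689/289 = 1908, so the distance is 6√53.

6√53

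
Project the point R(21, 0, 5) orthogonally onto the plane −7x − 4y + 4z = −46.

The perpendicular from R has direction n = (−7, −4, 4): r = (21, 0, 5) + t(−7, −4, 4).
Substitute into the plane: n·(R + tn) = -46 gives -127 + 81t = -46, so t = 1.
Foot = (21, 0, 5) + 1·(−7, −4, 4) = (14, −4, 9).

(14, -4, 9)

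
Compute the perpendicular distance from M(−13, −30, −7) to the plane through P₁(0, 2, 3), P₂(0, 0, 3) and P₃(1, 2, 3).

P₁P₂ = (0, −2, 0) and P₁P₃ = (1, 0, 0), so a normal is n = P₁P₂ × P₁P₃ = (0, 0, 2).
d = |2·(-7) − 6| / √(0 + 0 + 4) = |-20| / 2 = 10.

10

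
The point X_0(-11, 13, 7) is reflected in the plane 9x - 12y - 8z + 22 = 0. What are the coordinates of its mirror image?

With n = (9, -12, -8), the signed offset is (n·X_0 − (-22))/|n|² = -289/289 = -1.
X_0' = X_0 − 2t·n = (-11, 13, 7) − (-2)·(9, -12, -8) = (7, -11, -9).

(7, -11, -9)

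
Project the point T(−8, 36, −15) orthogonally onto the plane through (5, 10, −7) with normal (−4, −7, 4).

The perpendicular from T has direction n = (−4, −7, 4): r = (−8, 36, −15) + λ(−4, −7, 4).
Substitute into the plane: n·(T + λn) = -118 gives -280 + 81λ = -118, so λ = 2.
Foot = (−8, 36, −15) + 2·(−4, −7, 4) = (−16, 22, −7).

(-16, 22, -7)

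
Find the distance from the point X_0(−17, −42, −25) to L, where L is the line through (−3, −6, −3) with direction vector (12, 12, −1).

Direction vector d = (12, 12, −1).
AP = (−14, −36, −22); AP·d = -578, |AP|² = 1976, |d|² = 289.
distance² = |AP|² − (AP·d)²/|d|² = 1976 − 334084/289 = 820, so the distance is 2√205.

2√205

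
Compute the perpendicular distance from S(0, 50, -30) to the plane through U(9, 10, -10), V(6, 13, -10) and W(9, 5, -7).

7/√43

UV = (-3, 3, 0) and UW = (0, -5, 3), so a normal is n = UV × UW = (9, 9, 15).
Then n·(0, 50, -30) - 21 = -21.
|n| = √(81 + 81 + 225) = 3√43, so the distance is |-21|/(3√43) = 7√43/43.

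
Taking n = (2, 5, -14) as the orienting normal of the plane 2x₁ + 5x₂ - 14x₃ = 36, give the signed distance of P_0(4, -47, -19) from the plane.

n·P_0 − 36 = 3.
|n| = 15, so the signed distance is 3/15 = 1/5.

1/5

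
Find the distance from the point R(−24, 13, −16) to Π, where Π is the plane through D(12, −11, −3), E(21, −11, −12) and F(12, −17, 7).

27√43/43

DE = (9, 0, −9) and DF = (0, −6, 10), so a normal is n = DE × DF = (−54, −90, −54).
d = |(-54)·(-24) + (-90)·13 + (-54)·(-16) − 504| / √(2916 + 8100 + 2916) = |486| / (18√43) = 27√43/43.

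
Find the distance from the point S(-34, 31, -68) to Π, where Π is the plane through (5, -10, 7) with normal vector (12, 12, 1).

3

The plane has equation n·(r − (5, -10, 7)) = 0, i.e. n·r = -53.
d = |12·(-34) + 12·31 + 1·(-68) − (-53)| / √(144 + 144 + 1) = |-51| / 17 = 3.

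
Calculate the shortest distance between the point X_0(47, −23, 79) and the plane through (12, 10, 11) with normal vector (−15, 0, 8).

The plane has equation n·(r − (12, 10, 11)) = 0, i.e. n·r = -92.
n = (−15, 0, 8); n·P − (-92) = 19; |n| = 17; distance = 19/17.

19/17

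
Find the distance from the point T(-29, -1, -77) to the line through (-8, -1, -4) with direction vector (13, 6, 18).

Direction vector d = (13, 6, 18).
AP = (-21, 0, -73); AP·d = -1587, |AP|² = 5770, |d|² = 529.
distance² = |AP|² − (AP·d)²/|d|² = 5770 − 2518569/529 = 1009, so the distance is √1009.

√1009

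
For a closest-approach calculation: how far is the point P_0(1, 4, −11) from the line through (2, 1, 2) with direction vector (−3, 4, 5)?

Direction vector d = (−3, 4, 5).
AP = (−1, 3, −13), and AP × d = (67, 44, 5).
|AP × d|² = 6450 and |d|² = 50, so the distance is √(6450/50) = √129.

√129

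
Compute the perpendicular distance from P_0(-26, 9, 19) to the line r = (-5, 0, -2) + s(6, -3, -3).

Direction vector d = (6, -3, -3).
AP = (-21, 9, 21), and AP × d = (36, 63, 9).
|AP × d|² = 5346 and |d|² = 54, so the distance is √(5346/54) = √99 = 3√11.

3√11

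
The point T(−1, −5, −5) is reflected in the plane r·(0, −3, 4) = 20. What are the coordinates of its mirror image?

With n = (0, −3, 4), the signed offset is (n·T − 20)/|n|² = -25/25 = -1.
T' = T − 2t·n = (−1, −5, −5) − (-2)·(0, −3, 4) = (−1, −11, 3).

(-1, -11, 3)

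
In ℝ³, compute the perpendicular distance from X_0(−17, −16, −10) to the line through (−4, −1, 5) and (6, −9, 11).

A direction vector is d = (10, −8, 6).
AP = (−13, −15, −15); AP·d = -100, |AP|² = 619, |d|² = 200.
distance² = |AP|² − (AP·d)²/|d|² = 619 − 10000/200 = 569, so the distance is √569.

√569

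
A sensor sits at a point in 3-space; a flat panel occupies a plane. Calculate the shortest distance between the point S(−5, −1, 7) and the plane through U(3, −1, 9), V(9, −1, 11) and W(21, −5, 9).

4/11

UV = (6, 0, 2) and UW = (18, −4, 0), so a normal is n = UV × UW = (8, 36, −24).
n = (8, 36, −24); n·P − (-228) = -16; |n| = 44; distance = 16/44 = 4/11.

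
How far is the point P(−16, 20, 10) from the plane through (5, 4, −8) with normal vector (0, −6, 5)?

The plane has equation n·(r − (5, 4, −8)) = 0, i.e. n·r = -64.
d = |(-6)·20 + 5·10 − (-64)| / √(0 + 36 + 25) = |-6| / √61 = 6/√61.

6/√61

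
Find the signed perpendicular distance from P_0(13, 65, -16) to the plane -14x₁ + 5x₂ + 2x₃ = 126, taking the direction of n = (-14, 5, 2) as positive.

-1

n·P_0 − 126 = -15.
|n| = 15, so the signed distance is -15/15 = -1.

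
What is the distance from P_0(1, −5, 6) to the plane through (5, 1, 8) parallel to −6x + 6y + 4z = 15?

5√22/11

Parallel planes share the normal n = (−6, 6, 4); since (5, 1, 8) lies on the plane, its equation is −6x + 6y + 4z = 8.
d = |(-6)·1 + 6·(-5) + 4·6 − 8| / √(36 + 36 + 16) = |-20| / (2√22) = 10/√22.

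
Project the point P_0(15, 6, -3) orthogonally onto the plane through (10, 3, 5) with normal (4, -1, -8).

(11, 7, 5)

The perpendicular from P_0 has direction n = (4, -1, -8): r = (15, 6, -3) + λ(4, -1, -8).
Substitute into the plane: n·(P_0 + λn) = -3 gives 78 + 81λ = -3, so λ = -1.
Foot = (15, 6, -3) + (-1)·(4, -1, -8) = (11, 7, 5).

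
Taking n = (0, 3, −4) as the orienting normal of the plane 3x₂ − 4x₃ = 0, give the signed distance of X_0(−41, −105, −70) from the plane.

-7

n·X_0 − 0 = -35.
|n| = 5, so the signed distance is -35/5 = -7.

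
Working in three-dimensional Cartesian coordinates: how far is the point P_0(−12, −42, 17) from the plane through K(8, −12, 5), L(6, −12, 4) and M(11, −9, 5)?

KL = (−2, 0, −1) and KM = (3, 3, 0), so a normal is n = KL × KM = (3, −3, −6).
Then n·(−12, −42, 17) − 30 = −42.
|n| = √(9 + 9 + 36) = 3√6, so the distance is |-42|/(3√6) = 14/√6.

14/√6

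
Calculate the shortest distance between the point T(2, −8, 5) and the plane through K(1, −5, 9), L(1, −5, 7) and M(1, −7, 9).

KL = (0, 0, −2) and KM = (0, −2, 0), so a normal is n = KL × KM = (−4, 0, 0).
d = |(-4)·2 − (-4)| / √(16 + 0 + 0) = |-4| / 4 = 1.

1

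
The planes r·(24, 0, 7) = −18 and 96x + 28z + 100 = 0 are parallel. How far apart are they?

Divide the second equation by 4 to match normals: 24x + 7z = -25.
Both planes have normal n = (24, 0, 7), |n| = 25. Any point on the first plane is at distance |(-25) − (-18)|/|n| = 7/25 from the second.

7/25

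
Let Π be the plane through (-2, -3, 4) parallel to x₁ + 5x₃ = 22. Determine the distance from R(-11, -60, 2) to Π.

19√26/26

Parallel planes share the normal n = (1, 0, 5); since (-2, -3, 4) lies on the plane, its equation is x₁ + 5x₃ = 18.
d = |1·(-11) + 5·2 − 18| / √(1 + 0 + 25) = |-19| / √26 = 19/√26.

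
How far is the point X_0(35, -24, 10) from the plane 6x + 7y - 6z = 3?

21/11

Normal vector n = (6, 7, -6), and n·(35, -24, 10) - 3 = -21.
|n| = √(36 + 49 + 36) = 11, so the distance is |-21|/11 = 21/11.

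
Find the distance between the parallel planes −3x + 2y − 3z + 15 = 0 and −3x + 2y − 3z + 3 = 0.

Both planes have normal n = (−3, 2, −3), |n| = √22. Any point on the first plane is at distance |(-3) − (-15)|/|n| = 12/√22 = 6√22/11 from the second.

6√22/11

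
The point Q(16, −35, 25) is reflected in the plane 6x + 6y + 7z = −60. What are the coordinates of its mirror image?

(4, -47, 11)

With n = (6, 6, 7), the signed offset is (n·Q − (-60))/|n|² = 121/121 = 1.
Q' = Q − 2t·n = (16, −35, 25) − 2·(6, 6, 7) = (4, −47, 11).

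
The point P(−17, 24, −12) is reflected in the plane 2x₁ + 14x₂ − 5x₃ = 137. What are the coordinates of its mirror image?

n = (2, 14, −5), |n|² = 225, n·P − 137 = 225, so t = 225/225 = 1.
Foot F = P − 1·n = (−19, 10, −7); the reflection is 2F − P = (−21, −4, −2).

(-21, -4, -2)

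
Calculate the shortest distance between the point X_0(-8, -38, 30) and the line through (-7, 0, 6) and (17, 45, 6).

A direction vector is d = (24, 45, 0).
AP = (-1, -38, 24); AP·d = -1734, |AP|² = 2021, |d|² = 2601.
distance² = |AP|² − (AP·d)²/|d|² = 2021 − 3006756/2601 = 865, so the distance is √865.

√865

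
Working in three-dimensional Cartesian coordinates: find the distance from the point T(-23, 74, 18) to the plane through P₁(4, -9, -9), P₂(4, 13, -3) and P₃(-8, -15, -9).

15/23

P₁P₂ = (0, 22, 6) and P₁P₃ = (-12, -6, 0), so a normal is n = P₁P₂ × P₁P₃ = (36, -72, 264).
Then n·(-23, 74, 18) - (-1584) = 180.
|n| = √(1296 + 5184 + 69696) = 276, so the distance is |180|/276 = 15/23.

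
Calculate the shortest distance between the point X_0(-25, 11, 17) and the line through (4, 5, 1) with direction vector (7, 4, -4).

2√101

Direction vector d = (7, 4, -4).
AP = (-29, 6, 16); AP·d = -243, |AP|² = 1133, |d|² = 81.
distance² = |AP|² − (AP·d)²/|d|² = 1133 − 59049/81 = 404, so the distance is 2√101.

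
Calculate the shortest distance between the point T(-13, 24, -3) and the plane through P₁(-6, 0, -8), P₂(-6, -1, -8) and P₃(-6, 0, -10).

P₁P₂ = (0, -1, 0) and P₁P₃ = (0, 0, -2), so a normal is n = P₁P₂ × P₁P₃ = (2, 0, 0).
d = |2·(-13) − (-12)| / √(4 + 0 + 0) = |-14| / 2 = 7.

7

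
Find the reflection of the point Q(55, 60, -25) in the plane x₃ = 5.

(55, 60, 35)

n = (0, 0, 1), |n|² = 1, n·Q − 5 = -30, so t = -30/1 = -30.
Foot F = Q − (-30)·n = (55, 60, 5); the reflection is 2F − Q = (55, 60, 35).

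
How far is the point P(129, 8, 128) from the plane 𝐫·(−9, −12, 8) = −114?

d = |(-9)·129 + (-12)·8 + 8·128 − (-114)| / √(81 + 144 + 64) = |-119| / 17 = 7.

7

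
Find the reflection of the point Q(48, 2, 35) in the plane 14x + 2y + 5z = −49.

(-64, -14, -5)

With n = (14, 2, 5), the signed offset is (n·Q − (-49))/|n|² = 900/225 = 4.
Q' = Q − 2t·n = (48, 2, 35) − 8·(14, 2, 5) = (−64, −14, −5).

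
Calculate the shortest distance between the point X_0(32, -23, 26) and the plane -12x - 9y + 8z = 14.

1

n = (-12, -9, 8); n·P − 14 = 17; |n| = 17; distance = 17/17 = 1.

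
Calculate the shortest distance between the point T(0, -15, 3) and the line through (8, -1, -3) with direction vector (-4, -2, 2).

Direction vector d = (-4, -2, 2).
AP = (-8, -14, 6), and AP × d = (-16, -8, -40).
|AP × d|² = 1920 and |d|² = 24, so the distance is √(1920/24) = √80 = 4√5.

4√5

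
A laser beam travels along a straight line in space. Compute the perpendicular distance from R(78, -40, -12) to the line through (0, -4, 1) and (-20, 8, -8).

2√481

A direction vector is d = (-20, 12, -9).
AP = (78, -36, -13), and AP × d = (480, 962, 216).
|AP × d|² = 1202500 and |d|² = 625, so the distance is √(1202500/625) = √1924 = 2√481.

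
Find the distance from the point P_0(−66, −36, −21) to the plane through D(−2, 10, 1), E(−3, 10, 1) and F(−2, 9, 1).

22

DE = (−1, 0, 0) and DF = (0, −1, 0), so a normal is n = DE × DF = (0, 0, 1).
d = |1·(-21) − 1| / √(0 + 0 + 1) = |-22| / 1 = 22.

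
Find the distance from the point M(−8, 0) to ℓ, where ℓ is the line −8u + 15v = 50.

The normal to the line is n = (−8, 15) with |n| = 17.
|n·M − 50| = |64 − 50| = 14, so the distance is 14/17.

14/17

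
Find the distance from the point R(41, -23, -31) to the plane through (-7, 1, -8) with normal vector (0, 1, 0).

24

The plane has equation n·(r − (-7, 1, -8)) = 0, i.e. n·r = 1.
Then n·(41, -23, -31) - 1 = -24.
|n| = √(0 + 1 + 0) = 1, so the distance is |-24|/1 = 24.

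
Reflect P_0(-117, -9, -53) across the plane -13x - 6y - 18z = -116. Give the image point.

(13, 51, 127)

n = (-13, -6, -18), |n|² = 529, n·P_0 − (-116) = 2645, so t = 2645/529 = 5.
Foot F = P_0 − 5·n = (-52, 21, 37); the reflection is 2F − P_0 = (13, 51, 127).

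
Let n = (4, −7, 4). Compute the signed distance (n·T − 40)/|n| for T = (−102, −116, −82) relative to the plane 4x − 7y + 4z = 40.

4

n·T − 40 = 36.
|n| = 9, so the signed distance is 36/9 = 4.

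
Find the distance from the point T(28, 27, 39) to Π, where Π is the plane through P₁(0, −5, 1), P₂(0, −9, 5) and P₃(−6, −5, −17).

P₁P₂ = (0, −4, 4) and P₁P₃ = (−6, 0, −18), so a normal is n = P₁P₂ × P₁P₃ = (72, −24, −24).
n = (72, −24, −24); n·P − 96 = 336; |n| = 24√11; distance = 336/(24√11) = 14/√11.

14√11/11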